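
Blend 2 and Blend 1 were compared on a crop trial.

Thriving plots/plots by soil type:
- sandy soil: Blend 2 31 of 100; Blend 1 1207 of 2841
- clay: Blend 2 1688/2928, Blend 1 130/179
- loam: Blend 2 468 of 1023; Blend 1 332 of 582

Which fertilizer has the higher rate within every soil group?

Sandy soil: Blend 2 31/100 = 31.0%, Blend 1 1207/2841 = 42.5% → Blend 1
Clay: Blend 2 1688/2928 = 57.7%, Blend 1 130/179 = 72.6% → Blend 1
Loam: Blend 2 468/1023 = 45.7%, Blend 1 332/582 = 57.0% → Blend 1
Blend 1 has the higher rate in all 3 groups.

Blend 1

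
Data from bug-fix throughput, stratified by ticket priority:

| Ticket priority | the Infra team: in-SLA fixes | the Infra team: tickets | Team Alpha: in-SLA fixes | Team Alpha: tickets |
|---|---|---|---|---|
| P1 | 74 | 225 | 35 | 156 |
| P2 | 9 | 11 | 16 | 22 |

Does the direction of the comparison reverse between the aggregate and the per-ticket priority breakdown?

P1: the Infra team 74/225 = 32.9%, Team Alpha 35/156 = 22.4% → the Infra team
P2: the Infra team 9/11 = 81.8%, Team Alpha 16/22 = 72.7% → the Infra team
Overall: the Infra team 83/236 = 35.2%, Team Alpha 51/178 = 28.7% → the Infra team
The Infra team wins overall and in every ticket group — no reversal.

No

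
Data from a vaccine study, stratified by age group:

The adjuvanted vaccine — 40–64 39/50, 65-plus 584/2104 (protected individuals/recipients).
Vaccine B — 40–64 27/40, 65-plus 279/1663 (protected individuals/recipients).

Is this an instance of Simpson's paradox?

No

40–64: the adjuvanted vaccine 39/50 = 78.0%, Vaccine B 27/40 = 67.5% → the adjuvanted vaccine
65-plus: the adjuvanted vaccine 584/2104 = 27.8%, Vaccine B 279/1663 = 16.8% → the adjuvanted vaccine
Overall: the adjuvanted vaccine 623/2154 = 28.9%, Vaccine B 306/1703 = 18.0% → the adjuvanted vaccine
The adjuvanted vaccine wins overall and in every age group — no reversal.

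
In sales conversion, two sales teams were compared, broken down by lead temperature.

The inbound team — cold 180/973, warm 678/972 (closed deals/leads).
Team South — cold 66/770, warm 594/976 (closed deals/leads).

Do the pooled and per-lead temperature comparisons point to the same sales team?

Yes

Cold: the inbound team 180/973 = 18.5%, Team South 66/770 = 8.6% → the inbound team
Warm: the inbound team 678/972 = 69.8%, Team South 594/976 = 60.9% → the inbound team
Overall: the inbound team 858/1945 = 44.1%, Team South 660/1746 = 37.8% → the inbound team
The inbound team wins overall and in every lead group — no reversal.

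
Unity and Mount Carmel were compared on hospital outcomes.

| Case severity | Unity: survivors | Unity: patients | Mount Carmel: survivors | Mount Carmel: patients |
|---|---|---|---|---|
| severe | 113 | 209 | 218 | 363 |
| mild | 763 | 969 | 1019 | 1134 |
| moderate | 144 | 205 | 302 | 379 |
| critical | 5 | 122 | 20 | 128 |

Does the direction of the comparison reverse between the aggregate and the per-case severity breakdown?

No

Severe: Unity 113/209 = 54.1%, Mount Carmel 218/363 = 60.1% → Mount Carmel
Mild: Unity 763/969 = 78.7%, Mount Carmel 1019/1134 = 89.9% → Mount Carmel
Moderate: Unity 144/205 = 70.2%, Mount Carmel 302/379 = 79.7% → Mount Carmel
Critical: Unity 5/122 = 4.1%, Mount Carmel 20/128 = 15.6% → Mount Carmel
Overall: Unity 1025/1505 = 68.1%, Mount Carmel 1559/2004 = 77.8% → Mount Carmel
Mount Carmel wins overall and in every case group — no reversal.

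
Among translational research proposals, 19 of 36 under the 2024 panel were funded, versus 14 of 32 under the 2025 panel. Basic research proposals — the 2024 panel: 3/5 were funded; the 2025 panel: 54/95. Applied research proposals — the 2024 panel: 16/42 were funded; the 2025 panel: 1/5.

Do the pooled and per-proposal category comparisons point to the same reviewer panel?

Translational research: the 2024 panel 19/36 = 52.8%, the 2025 panel 14/32 = 43.8% → the 2024 panel
Basic research: the 2024 panel 3/5 = 60.0%, the 2025 panel 54/95 = 56.8% → the 2024 panel
Applied research: the 2024 panel 16/42 = 38.1%, the 2025 panel 1/5 = 20.0% → the 2024 panel
Overall: the 2024 panel 38/83 = 45.8%, the 2025 panel 69/132 = 52.3% → the 2025 panel
The 2024 panel wins each proposal group but the 2025 panel wins overall — the comparison reverses. The 2024 panel's proposals skew toward applied research, which has a lower base rate.

No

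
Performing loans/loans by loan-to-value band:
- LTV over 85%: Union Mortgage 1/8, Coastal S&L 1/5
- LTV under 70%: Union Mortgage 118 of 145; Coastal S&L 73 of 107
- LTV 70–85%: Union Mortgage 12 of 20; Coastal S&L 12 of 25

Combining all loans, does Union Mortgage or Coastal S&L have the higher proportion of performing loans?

Union Mortgage

LTV over 85%: Union Mortgage 1/8 = 12.5%, Coastal S&L 1/5 = 20.0% → Coastal S&L
LTV under 70%: Union Mortgage 118/145 = 81.4%, Coastal S&L 73/107 = 68.2% → Union Mortgage
LTV 70–85%: Union Mortgage 12/20 = 60.0%, Coastal S&L 12/25 = 48.0% → Union Mortgage
Overall: Union Mortgage 131/173 = 75.7%, Coastal S&L 86/137 = 62.8% → Union Mortgage
(Neither sweeps every loan-to-value group, but Union Mortgage has the higher pooled rate.)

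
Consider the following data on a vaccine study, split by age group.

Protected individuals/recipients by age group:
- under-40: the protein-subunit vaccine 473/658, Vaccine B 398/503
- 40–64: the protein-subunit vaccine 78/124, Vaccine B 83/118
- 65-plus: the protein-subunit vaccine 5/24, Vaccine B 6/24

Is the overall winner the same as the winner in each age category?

Yes

Under-40: the protein-subunit vaccine 473/658 = 71.9%, Vaccine B 398/503 = 79.1% → Vaccine B
40–64: the protein-subunit vaccine 78/124 = 62.9%, Vaccine B 83/118 = 70.3% → Vaccine B
65-plus: the protein-subunit vaccine 5/24 = 20.8%, Vaccine B 6/24 = 25.0% → Vaccine B
Overall: the protein-subunit vaccine 556/806 = 69.0%, Vaccine B 487/645 = 75.5% → Vaccine B
Vaccine B wins overall and in every age group — no reversal.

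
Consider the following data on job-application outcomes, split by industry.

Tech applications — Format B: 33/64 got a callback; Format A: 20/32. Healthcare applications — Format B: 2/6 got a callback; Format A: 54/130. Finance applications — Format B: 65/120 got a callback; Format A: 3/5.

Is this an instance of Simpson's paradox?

Yes

Tech: Format B 33/64 = 51.6%, Format A 20/32 = 62.5% → Format A
Healthcare: Format B 2/6 = 33.3%, Format A 54/130 = 41.5% → Format A
Finance: Format B 65/120 = 54.2%, Format A 3/5 = 60.0% → Format A
Overall: Format B 100/190 = 52.6%, Format A 77/167 = 46.1% → Format B
Format A wins each industry group but Format B wins overall — the comparison reverses. Format A's applications skew toward healthcare, which has a lower base rate.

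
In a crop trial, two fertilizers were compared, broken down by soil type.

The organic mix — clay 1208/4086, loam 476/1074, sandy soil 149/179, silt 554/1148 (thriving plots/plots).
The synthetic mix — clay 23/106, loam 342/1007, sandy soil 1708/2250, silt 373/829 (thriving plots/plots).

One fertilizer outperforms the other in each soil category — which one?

the organic mix

Clay: the organic mix 1208/4086 = 29.6%, the synthetic mix 23/106 = 21.7% → the organic mix
Loam: the organic mix 476/1074 = 44.3%, the synthetic mix 342/1007 = 34.0% → the organic mix
Sandy soil: the organic mix 149/179 = 83.2%, the synthetic mix 1708/2250 = 75.9% → the organic mix
Silt: the organic mix 554/1148 = 48.3%, the synthetic mix 373/829 = 45.0% → the organic mix
The organic mix has the higher rate in all 4 groups.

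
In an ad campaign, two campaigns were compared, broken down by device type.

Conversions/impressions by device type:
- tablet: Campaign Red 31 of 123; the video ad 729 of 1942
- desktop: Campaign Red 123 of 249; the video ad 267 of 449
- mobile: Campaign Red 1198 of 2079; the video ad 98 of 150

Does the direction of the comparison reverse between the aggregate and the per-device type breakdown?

Yes

Tablet: Campaign Red 31/123 = 25.2%, the video ad 729/1942 = 37.5% → the video ad
Desktop: Campaign Red 123/249 = 49.4%, the video ad 267/449 = 59.5% → the video ad
Mobile: Campaign Red 1198/2079 = 57.6%, the video ad 98/150 = 65.3% → the video ad
Overall: Campaign Red 1352/2451 = 55.2%, the video ad 1094/2541 = 43.1% → Campaign Red
The video ad wins each device group but Campaign Red wins overall — the comparison reverses. The video ad's impressions skew toward tablet, which has a lower base rate.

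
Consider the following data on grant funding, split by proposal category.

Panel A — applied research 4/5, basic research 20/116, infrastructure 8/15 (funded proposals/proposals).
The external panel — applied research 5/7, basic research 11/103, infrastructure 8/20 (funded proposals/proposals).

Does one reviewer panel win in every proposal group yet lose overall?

No

Applied research: Panel A 4/5 = 80.0%, the external panel 5/7 = 71.4% → Panel A
Basic research: Panel A 20/116 = 17.2%, the external panel 11/103 = 10.7% → Panel A
Infrastructure: Panel A 8/15 = 53.3%, the external panel 8/20 = 40.0% → Panel A
Overall: Panel A 32/136 = 23.5%, the external panel 24/130 = 18.5% → Panel A
Panel A wins overall and in every proposal group — no reversal.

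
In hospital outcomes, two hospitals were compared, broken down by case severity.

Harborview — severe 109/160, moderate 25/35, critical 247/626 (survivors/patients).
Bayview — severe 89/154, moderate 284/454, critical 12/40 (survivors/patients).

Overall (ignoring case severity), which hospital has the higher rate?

Severe: Harborview 109/160 = 68.1%, Bayview 89/154 = 57.8% → Harborview
Moderate: Harborview 25/35 = 71.4%, Bayview 284/454 = 62.6% → Harborview
Critical: Harborview 247/626 = 39.5%, Bayview 12/40 = 30.0% → Harborview
Overall: Harborview 381/821 = 46.4%, Bayview 385/648 = 59.4% → Bayview
(Harborview wins every case group but Bayview wins overall — Harborview's patients skew toward the low-rate critical group.)

Bayview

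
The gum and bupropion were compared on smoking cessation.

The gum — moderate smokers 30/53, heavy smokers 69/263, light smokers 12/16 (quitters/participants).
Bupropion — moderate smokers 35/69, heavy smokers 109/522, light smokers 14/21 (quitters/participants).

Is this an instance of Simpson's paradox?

Moderate smokers: the gum 30/53 = 56.6%, bupropion 35/69 = 50.7% → the gum
Heavy smokers: the gum 69/263 = 26.2%, bupropion 109/522 = 20.9% → the gum
Light smokers: the gum 12/16 = 75.0%, bupropion 14/21 = 66.7% → the gum
Overall: the gum 111/332 = 33.4%, bupropion 158/612 = 25.8% → the gum
The gum wins overall and in every dependence group — no reversal.

No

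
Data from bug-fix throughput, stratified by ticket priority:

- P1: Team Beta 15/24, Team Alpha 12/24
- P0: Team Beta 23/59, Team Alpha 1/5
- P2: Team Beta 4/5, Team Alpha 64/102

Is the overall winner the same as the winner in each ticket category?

P1: Team Beta 15/24 = 62.5%, Team Alpha 12/24 = 50.0% → Team Beta
P0: Team Beta 23/59 = 39.0%, Team Alpha 1/5 = 20.0% → Team Beta
P2: Team Beta 4/5 = 80.0%, Team Alpha 64/102 = 62.7% → Team Beta
Overall: Team Beta 42/88 = 47.7%, Team Alpha 77/131 = 58.8% → Team Alpha
Team Beta wins each ticket group but Team Alpha wins overall — the comparison reverses. Team Beta's tickets skew toward P0, which has a lower base rate.

No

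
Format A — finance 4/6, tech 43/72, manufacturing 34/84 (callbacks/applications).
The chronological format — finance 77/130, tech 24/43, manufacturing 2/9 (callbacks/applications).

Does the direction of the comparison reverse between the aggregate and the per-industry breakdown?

Finance: Format A 4/6 = 66.7%, the chronological format 77/130 = 59.2% → Format A
Tech: Format A 43/72 = 59.7%, the chronological format 24/43 = 55.8% → Format A
Manufacturing: Format A 34/84 = 40.5%, the chronological format 2/9 = 22.2% → Format A
Overall: Format A 81/162 = 50.0%, the chronological format 103/182 = 56.6% → the chronological format
Format A wins each industry group but the chronological format wins overall — the comparison reverses. Format A's applications skew toward manufacturing, which has a lower base rate.

Yes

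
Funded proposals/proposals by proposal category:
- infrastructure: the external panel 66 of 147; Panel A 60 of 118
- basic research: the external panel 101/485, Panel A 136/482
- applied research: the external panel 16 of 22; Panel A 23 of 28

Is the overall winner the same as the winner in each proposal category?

Yes

Infrastructure: the external panel 66/147 = 44.9%, Panel A 60/118 = 50.8% → Panel A
Basic research: the external panel 101/485 = 20.8%, Panel A 136/482 = 28.2% → Panel A
Applied research: the external panel 16/22 = 72.7%, Panel A 23/28 = 82.1% → Panel A
Overall: the external panel 183/654 = 28.0%, Panel A 219/628 = 34.9% → Panel A
Panel A wins overall and in every proposal group — no reversal.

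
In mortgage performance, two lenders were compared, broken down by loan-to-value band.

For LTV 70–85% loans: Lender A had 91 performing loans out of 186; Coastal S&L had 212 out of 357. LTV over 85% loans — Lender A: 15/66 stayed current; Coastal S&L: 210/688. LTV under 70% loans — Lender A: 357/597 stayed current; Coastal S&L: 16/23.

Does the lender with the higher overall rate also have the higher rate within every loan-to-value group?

LTV 70–85%: Lender A 91/186 = 48.9%, Coastal S&L 212/357 = 59.4% → Coastal S&L
LTV over 85%: Lender A 15/66 = 22.7%, Coastal S&L 210/688 = 30.5% → Coastal S&L
LTV under 70%: Lender A 357/597 = 59.8%, Coastal S&L 16/23 = 69.6% → Coastal S&L
Overall: Lender A 463/849 = 54.5%, Coastal S&L 438/1068 = 41.0% → Lender A
Coastal S&L wins each loan-to-value group but Lender A wins overall — the comparison reverses. Coastal S&L's loans skew toward LTV over 85%, which has a lower base rate.

No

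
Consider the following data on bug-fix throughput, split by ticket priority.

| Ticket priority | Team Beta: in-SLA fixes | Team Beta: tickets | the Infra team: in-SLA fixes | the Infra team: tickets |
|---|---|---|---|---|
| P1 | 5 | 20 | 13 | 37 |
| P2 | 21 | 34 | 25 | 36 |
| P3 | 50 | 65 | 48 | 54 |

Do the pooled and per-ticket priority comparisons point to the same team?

Yes

P1: Team Beta 5/20 = 25.0%, the Infra team 13/37 = 35.1% → the Infra team
P2: Team Beta 21/34 = 61.8%, the Infra team 25/36 = 69.4% → the Infra team
P3: Team Beta 50/65 = 76.9%, the Infra team 48/54 = 88.9% → the Infra team
Overall: Team Beta 76/119 = 63.9%, the Infra team 86/127 = 67.7% → the Infra team
The Infra team wins overall and in every ticket group — no reversal.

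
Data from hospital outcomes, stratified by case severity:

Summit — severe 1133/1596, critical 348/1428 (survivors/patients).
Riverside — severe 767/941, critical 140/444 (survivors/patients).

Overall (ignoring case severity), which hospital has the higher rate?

Severe: Summit 1133/1596 = 71.0%, Riverside 767/941 = 81.5% → Riverside
Critical: Summit 348/1428 = 24.4%, Riverside 140/444 = 31.5% → Riverside
Overall: Summit 1481/3024 = 49.0%, Riverside 907/1385 = 65.5% → Riverside

Riverside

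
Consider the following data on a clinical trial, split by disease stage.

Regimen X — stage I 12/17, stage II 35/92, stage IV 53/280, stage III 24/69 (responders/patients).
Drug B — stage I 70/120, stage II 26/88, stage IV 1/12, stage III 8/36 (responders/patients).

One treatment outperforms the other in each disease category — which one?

Regimen X

Stage I: Regimen X 12/17 = 70.6%, Drug B 70/120 = 58.3% → Regimen X
Stage II: Regimen X 35/92 = 38.0%, Drug B 26/88 = 29.5% → Regimen X
Stage IV: Regimen X 53/280 = 18.9%, Drug B 1/12 = 8.3% → Regimen X
Stage III: Regimen X 24/69 = 34.8%, Drug B 8/36 = 22.2% → Regimen X
Regimen X has the higher rate in all 4 groups.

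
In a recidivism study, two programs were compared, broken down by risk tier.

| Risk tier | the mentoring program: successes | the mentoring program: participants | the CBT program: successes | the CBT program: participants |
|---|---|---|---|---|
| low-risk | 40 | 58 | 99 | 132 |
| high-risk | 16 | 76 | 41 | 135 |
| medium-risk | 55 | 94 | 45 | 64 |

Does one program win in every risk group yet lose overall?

No

Low-risk: the mentoring program 40/58 = 69.0%, the CBT program 99/132 = 75.0% → the CBT program
High-risk: the mentoring program 16/76 = 21.1%, the CBT program 41/135 = 30.4% → the CBT program
Medium-risk: the mentoring program 55/94 = 58.5%, the CBT program 45/64 = 70.3% → the CBT program
Overall: the mentoring program 111/228 = 48.7%, the CBT program 185/331 = 55.9% → the CBT program
The CBT program wins overall and in every risk group — no reversal.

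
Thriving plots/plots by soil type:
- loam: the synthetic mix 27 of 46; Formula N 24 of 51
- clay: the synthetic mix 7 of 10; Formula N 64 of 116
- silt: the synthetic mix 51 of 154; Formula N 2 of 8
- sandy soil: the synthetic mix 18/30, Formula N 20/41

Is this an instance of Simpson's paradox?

Loam: the synthetic mix 27/46 = 58.7%, Formula N 24/51 = 47.1% → the synthetic mix
Clay: the synthetic mix 7/10 = 70.0%, Formula N 64/116 = 55.2% → the synthetic mix
Silt: the synthetic mix 51/154 = 33.1%, Formula N 2/8 = 25.0% → the synthetic mix
Sandy soil: the synthetic mix 18/30 = 60.0%, Formula N 20/41 = 48.8% → the synthetic mix
Overall: the synthetic mix 103/240 = 42.9%, Formula N 110/216 = 50.9% → Formula N
The synthetic mix wins each soil group but Formula N wins overall — the comparison reverses. The synthetic mix's plots skew toward silt, which has a lower base rate.

Yes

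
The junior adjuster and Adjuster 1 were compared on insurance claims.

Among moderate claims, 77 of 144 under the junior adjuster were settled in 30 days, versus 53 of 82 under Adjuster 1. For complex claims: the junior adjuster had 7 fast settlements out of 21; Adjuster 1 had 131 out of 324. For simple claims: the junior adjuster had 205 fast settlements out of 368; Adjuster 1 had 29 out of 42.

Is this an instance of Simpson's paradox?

Yes

Moderate: the junior adjuster 77/144 = 53.5%, Adjuster 1 53/82 = 64.6% → Adjuster 1
Complex: the junior adjuster 7/21 = 33.3%, Adjuster 1 131/324 = 40.4% → Adjuster 1
Simple: the junior adjuster 205/368 = 55.7%, Adjuster 1 29/42 = 69.0% → Adjuster 1
Overall: the junior adjuster 289/533 = 54.2%, Adjuster 1 213/448 = 47.5% → the junior adjuster
Adjuster 1 wins each claim group but the junior adjuster wins overall — the comparison reverses. Adjuster 1's claims skew toward complex, which has a lower base rate.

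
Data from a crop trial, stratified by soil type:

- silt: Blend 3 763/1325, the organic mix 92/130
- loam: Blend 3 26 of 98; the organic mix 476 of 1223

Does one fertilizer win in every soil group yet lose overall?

Silt: Blend 3 763/1325 = 57.6%, the organic mix 92/130 = 70.8% → the organic mix
Loam: Blend 3 26/98 = 26.5%, the organic mix 476/1223 = 38.9% → the organic mix
Overall: Blend 3 789/1423 = 55.4%, the organic mix 568/1353 = 42.0% → Blend 3
The organic mix wins each soil group but Blend 3 wins overall — the comparison reverses. The organic mix's plots skew toward loam, which has a lower base rate.

Yes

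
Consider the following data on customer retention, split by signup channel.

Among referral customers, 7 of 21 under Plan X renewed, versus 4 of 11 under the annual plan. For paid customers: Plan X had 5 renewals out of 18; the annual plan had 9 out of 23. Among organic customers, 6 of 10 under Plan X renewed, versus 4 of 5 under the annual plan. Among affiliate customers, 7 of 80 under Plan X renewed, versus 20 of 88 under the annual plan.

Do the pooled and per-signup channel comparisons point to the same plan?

Referral: Plan X 7/21 = 33.3%, the annual plan 4/11 = 36.4% → the annual plan
Paid: Plan X 5/18 = 27.8%, the annual plan 9/23 = 39.1% → the annual plan
Organic: Plan X 6/10 = 60.0%, the annual plan 4/5 = 80.0% → the annual plan
Affiliate: Plan X 7/80 = 8.8%, the annual plan 20/88 = 22.7% → the annual plan
Overall: Plan X 25/129 = 19.4%, the annual plan 37/127 = 29.1% → the annual plan
The annual plan wins overall and in every signup group — no reversal.

Yes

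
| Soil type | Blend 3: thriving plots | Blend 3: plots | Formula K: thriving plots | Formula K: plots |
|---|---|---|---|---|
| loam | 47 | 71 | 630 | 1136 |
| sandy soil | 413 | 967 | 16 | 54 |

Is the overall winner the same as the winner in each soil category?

No

Loam: Blend 3 47/71 = 66.2%, Formula K 630/1136 = 55.5% → Blend 3
Sandy soil: Blend 3 413/967 = 42.7%, Formula K 16/54 = 29.6% → Blend 3
Overall: Blend 3 460/1038 = 44.3%, Formula K 646/1190 = 54.3% → Formula K
Blend 3 wins each soil group but Formula K wins overall — the comparison reverses. Blend 3's plots skew toward sandy soil, which has a lower base rate.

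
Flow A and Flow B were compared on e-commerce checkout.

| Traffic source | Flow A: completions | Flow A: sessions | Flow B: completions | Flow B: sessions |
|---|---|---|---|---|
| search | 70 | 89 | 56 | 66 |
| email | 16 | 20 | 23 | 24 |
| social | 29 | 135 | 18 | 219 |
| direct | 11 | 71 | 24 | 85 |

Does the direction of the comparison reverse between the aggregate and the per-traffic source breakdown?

No

Search: Flow A 70/89 = 78.7%, Flow B 56/66 = 84.8% → Flow B
Email: Flow A 16/20 = 80.0%, Flow B 23/24 = 95.8% → Flow B
Social: Flow A 29/135 = 21.5%, Flow B 18/219 = 8.2% → Flow A
Direct: Flow A 11/71 = 15.5%, Flow B 24/85 = 28.2% → Flow B
Overall: Flow A 126/315 = 40.0%, Flow B 121/394 = 30.7% → Flow A
Neither sweeps: Flow A wins 1 of 4 groups, Flow B wins 3. Flow A wins overall but not every group — no Simpson reversal.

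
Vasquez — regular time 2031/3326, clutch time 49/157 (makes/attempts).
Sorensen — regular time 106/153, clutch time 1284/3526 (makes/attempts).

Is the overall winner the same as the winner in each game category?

No

Regular time: Vasquez 2031/3326 = 61.1%, Sorensen 106/153 = 69.3% → Sorensen
Clutch time: Vasquez 49/157 = 31.2%, Sorensen 1284/3526 = 36.4% → Sorensen
Overall: Vasquez 2080/3483 = 59.7%, Sorensen 1390/3679 = 37.8% → Vasquez
Sorensen wins each game group but Vasquez wins overall — the comparison reverses. Sorensen's attempts skew toward clutch time, which has a lower base rate.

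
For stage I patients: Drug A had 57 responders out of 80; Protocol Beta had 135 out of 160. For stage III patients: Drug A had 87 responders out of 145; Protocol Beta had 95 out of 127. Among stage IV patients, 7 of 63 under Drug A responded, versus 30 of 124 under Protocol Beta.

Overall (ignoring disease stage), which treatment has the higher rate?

Stage I: Drug A 57/80 = 71.2%, Protocol Beta 135/160 = 84.4% → Protocol Beta
Stage III: Drug A 87/145 = 60.0%, Protocol Beta 95/127 = 74.8% → Protocol Beta
Stage IV: Drug A 7/63 = 11.1%, Protocol Beta 30/124 = 24.2% → Protocol Beta
Overall: Drug A 151/288 = 52.4%, Protocol Beta 260/411 = 63.3% → Protocol Beta

Protocol Beta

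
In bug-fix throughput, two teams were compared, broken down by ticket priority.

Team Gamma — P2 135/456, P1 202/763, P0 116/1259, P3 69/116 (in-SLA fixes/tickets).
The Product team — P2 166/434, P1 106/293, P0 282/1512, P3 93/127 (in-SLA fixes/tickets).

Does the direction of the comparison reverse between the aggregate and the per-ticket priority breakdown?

No

P2: Team Gamma 135/456 = 29.6%, the Product team 166/434 = 38.2% → the Product team
P1: Team Gamma 202/763 = 26.5%, the Product team 106/293 = 36.2% → the Product team
P0: Team Gamma 116/1259 = 9.2%, the Product team 282/1512 = 18.7% → the Product team
P3: Team Gamma 69/116 = 59.5%, the Product team 93/127 = 73.2% → the Product team
Overall: Team Gamma 522/2594 = 20.1%, the Product team 647/2366 = 27.3% → the Product team
The Product team wins overall and in every ticket group — no reversal.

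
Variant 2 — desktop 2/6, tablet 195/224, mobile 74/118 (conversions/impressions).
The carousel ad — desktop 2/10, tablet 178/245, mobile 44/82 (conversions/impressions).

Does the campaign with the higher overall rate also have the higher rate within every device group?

Yes

Desktop: Variant 2 2/6 = 33.3%, the carousel ad 2/10 = 20.0% → Variant 2
Tablet: Variant 2 195/224 = 87.1%, the carousel ad 178/245 = 72.7% → Variant 2
Mobile: Variant 2 74/118 = 62.7%, the carousel ad 44/82 = 53.7% → Variant 2
Overall: Variant 2 271/348 = 77.9%, the carousel ad 224/337 = 66.5% → Variant 2
Variant 2 wins overall and in every device group — no reversal.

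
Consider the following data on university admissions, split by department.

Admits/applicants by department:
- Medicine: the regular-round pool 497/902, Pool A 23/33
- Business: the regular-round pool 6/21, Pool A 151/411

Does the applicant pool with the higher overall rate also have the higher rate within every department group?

No

Medicine: the regular-round pool 497/902 = 55.1%, Pool A 23/33 = 69.7% → Pool A
Business: the regular-round pool 6/21 = 28.6%, Pool A 151/411 = 36.7% → Pool A
Overall: the regular-round pool 503/923 = 54.5%, Pool A 174/444 = 39.2% → the regular-round pool
Pool A wins each department group but the regular-round pool wins overall — the comparison reverses. Pool A's applicants skew toward Business, which has a lower base rate.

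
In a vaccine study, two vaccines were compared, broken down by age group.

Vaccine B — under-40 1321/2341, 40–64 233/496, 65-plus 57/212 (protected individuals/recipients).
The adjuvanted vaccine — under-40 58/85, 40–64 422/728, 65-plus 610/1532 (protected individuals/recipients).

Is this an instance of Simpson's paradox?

Under-40: Vaccine B 1321/2341 = 56.4%, the adjuvanted vaccine 58/85 = 68.2% → the adjuvanted vaccine
40–64: Vaccine B 233/496 = 47.0%, the adjuvanted vaccine 422/728 = 58.0% → the adjuvanted vaccine
65-plus: Vaccine B 57/212 = 26.9%, the adjuvanted vaccine 610/1532 = 39.8% → the adjuvanted vaccine
Overall: Vaccine B 1611/3049 = 52.8%, the adjuvanted vaccine 1090/2345 = 46.5% → Vaccine B
The adjuvanted vaccine wins each age group but Vaccine B wins overall — the comparison reverses. The adjuvanted vaccine's recipients skew toward 65-plus, which has a lower base rate.

Yes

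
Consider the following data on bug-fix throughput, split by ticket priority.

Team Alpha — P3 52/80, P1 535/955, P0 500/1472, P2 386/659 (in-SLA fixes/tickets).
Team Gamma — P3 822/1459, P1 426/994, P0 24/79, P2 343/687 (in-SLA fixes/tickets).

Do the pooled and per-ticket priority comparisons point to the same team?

No

P3: Team Alpha 52/80 = 65.0%, Team Gamma 822/1459 = 56.3% → Team Alpha
P1: Team Alpha 535/955 = 56.0%, Team Gamma 426/994 = 42.9% → Team Alpha
P0: Team Alpha 500/1472 = 34.0%, Team Gamma 24/79 = 30.4% → Team Alpha
P2: Team Alpha 386/659 = 58.6%, Team Gamma 343/687 = 49.9% → Team Alpha
Overall: Team Alpha 1473/3166 = 46.5%, Team Gamma 1615/3219 = 50.2% → Team Gamma
Team Alpha wins each ticket group but Team Gamma wins overall — the comparison reverses. Team Alpha's tickets skew toward P0, which has a lower base rate.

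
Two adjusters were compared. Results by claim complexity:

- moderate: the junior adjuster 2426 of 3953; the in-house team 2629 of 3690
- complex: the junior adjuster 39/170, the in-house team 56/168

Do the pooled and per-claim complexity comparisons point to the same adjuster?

Yes

Moderate: the junior adjuster 2426/3953 = 61.4%, the in-house team 2629/3690 = 71.2% → the in-house team
Complex: the junior adjuster 39/170 = 22.9%, the in-house team 56/168 = 33.3% → the in-house team
Overall: the junior adjuster 2465/4123 = 59.8%, the in-house team 2685/3858 = 69.6% → the in-house team
The in-house team wins overall and in every claim group — no reversal.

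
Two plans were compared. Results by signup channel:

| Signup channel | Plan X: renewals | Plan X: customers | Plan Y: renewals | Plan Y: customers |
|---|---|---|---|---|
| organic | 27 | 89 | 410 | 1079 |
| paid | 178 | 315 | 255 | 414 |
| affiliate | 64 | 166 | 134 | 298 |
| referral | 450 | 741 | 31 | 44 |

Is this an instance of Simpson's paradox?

Yes

Organic: Plan X 27/89 = 30.3%, Plan Y 410/1079 = 38.0% → Plan Y
Paid: Plan X 178/315 = 56.5%, Plan Y 255/414 = 61.6% → Plan Y
Affiliate: Plan X 64/166 = 38.6%, Plan Y 134/298 = 45.0% → Plan Y
Referral: Plan X 450/741 = 60.7%, Plan Y 31/44 = 70.5% → Plan Y
Overall: Plan X 719/1311 = 54.8%, Plan Y 830/1835 = 45.2% → Plan X
Plan Y wins each signup group but Plan X wins overall — the comparison reverses. Plan Y's customers skew toward organic, which has a lower base rate.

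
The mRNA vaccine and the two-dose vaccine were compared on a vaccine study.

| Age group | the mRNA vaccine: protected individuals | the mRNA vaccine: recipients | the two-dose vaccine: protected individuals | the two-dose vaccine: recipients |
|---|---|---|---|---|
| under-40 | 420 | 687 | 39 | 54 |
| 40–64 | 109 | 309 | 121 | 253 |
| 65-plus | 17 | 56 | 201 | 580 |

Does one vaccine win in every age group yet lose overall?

Yes

Under-40: the mRNA vaccine 420/687 = 61.1%, the two-dose vaccine 39/54 = 72.2% → the two-dose vaccine
40–64: the mRNA vaccine 109/309 = 35.3%, the two-dose vaccine 121/253 = 47.8% → the two-dose vaccine
65-plus: the mRNA vaccine 17/56 = 30.4%, the two-dose vaccine 201/580 = 34.7% → the two-dose vaccine
Overall: the mRNA vaccine 546/1052 = 51.9%, the two-dose vaccine 361/887 = 40.7% → the mRNA vaccine
The two-dose vaccine wins each age group but the mRNA vaccine wins overall — the comparison reverses. The two-dose vaccine's recipients skew toward 65-plus, which has a lower base rate.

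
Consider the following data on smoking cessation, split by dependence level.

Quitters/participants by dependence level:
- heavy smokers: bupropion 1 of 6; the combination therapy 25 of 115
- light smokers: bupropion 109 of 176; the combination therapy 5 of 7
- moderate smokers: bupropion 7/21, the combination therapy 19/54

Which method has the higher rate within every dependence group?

the combination therapy

Heavy smokers: bupropion 1/6 = 16.7%, the combination therapy 25/115 = 21.7% → the combination therapy
Light smokers: bupropion 109/176 = 61.9%, the combination therapy 5/7 = 71.4% → the combination therapy
Moderate smokers: bupropion 7/21 = 33.3%, the combination therapy 19/54 = 35.2% → the combination therapy
The combination therapy has the higher rate in all 3 groups.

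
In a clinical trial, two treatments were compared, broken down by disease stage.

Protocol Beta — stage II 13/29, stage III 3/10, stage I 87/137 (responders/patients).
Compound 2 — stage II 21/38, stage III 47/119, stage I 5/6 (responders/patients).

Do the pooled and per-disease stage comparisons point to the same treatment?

No

Stage II: Protocol Beta 13/29 = 44.8%, Compound 2 21/38 = 55.3% → Compound 2
Stage III: Protocol Beta 3/10 = 30.0%, Compound 2 47/119 = 39.5% → Compound 2
Stage I: Protocol Beta 87/137 = 63.5%, Compound 2 5/6 = 83.3% → Compound 2
Overall: Protocol Beta 103/176 = 58.5%, Compound 2 73/163 = 44.8% → Protocol Beta
Compound 2 wins each disease group but Protocol Beta wins overall — the comparison reverses. Compound 2's patients skew toward stage III, which has a lower base rate.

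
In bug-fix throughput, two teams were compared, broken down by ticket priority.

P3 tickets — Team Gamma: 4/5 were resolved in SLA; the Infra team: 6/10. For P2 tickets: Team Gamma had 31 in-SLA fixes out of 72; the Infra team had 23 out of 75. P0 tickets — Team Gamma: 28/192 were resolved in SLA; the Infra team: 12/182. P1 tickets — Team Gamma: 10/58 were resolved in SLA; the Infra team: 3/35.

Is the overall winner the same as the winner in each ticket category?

P3: Team Gamma 4/5 = 80.0%, the Infra team 6/10 = 60.0% → Team Gamma
P2: Team Gamma 31/72 = 43.1%, the Infra team 23/75 = 30.7% → Team Gamma
P0: Team Gamma 28/192 = 14.6%, the Infra team 12/182 = 6.6% → Team Gamma
P1: Team Gamma 10/58 = 17.2%, the Infra team 3/35 = 8.6% → Team Gamma
Overall: Team Gamma 73/327 = 22.3%, the Infra team 44/302 = 14.6% → Team Gamma
Team Gamma wins overall and in every ticket group — no reversal.

Yes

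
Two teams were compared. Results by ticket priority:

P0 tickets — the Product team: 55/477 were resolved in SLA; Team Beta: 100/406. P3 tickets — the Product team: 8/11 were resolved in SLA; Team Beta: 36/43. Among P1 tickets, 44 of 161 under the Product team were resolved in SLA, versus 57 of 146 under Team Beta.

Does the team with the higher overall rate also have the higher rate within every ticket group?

Yes

P0: the Product team 55/477 = 11.5%, Team Beta 100/406 = 24.6% → Team Beta
P3: the Product team 8/11 = 72.7%, Team Beta 36/43 = 83.7% → Team Beta
P1: the Product team 44/161 = 27.3%, Team Beta 57/146 = 39.0% → Team Beta
Overall: the Product team 107/649 = 16.5%, Team Beta 193/595 = 32.4% → Team Beta
Team Beta wins overall and in every ticket group — no reversal.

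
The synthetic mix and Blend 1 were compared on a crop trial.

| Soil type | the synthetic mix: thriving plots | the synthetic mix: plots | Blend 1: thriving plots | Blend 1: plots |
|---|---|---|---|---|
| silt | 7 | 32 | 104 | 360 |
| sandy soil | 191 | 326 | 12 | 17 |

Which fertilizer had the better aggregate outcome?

the synthetic mix

Silt: the synthetic mix 7/32 = 21.9%, Blend 1 104/360 = 28.9% → Blend 1
Sandy soil: the synthetic mix 191/326 = 58.6%, Blend 1 12/17 = 70.6% → Blend 1
Overall: the synthetic mix 198/358 = 55.3%, Blend 1 116/377 = 30.8% → the synthetic mix
(Blend 1 wins every soil group but the synthetic mix wins overall — Blend 1's plots skew toward the low-rate silt group.)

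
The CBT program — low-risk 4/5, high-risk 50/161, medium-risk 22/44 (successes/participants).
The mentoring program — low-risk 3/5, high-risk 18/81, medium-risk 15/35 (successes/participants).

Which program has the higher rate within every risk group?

Low-risk: the CBT program 4/5 = 80.0%, the mentoring program 3/5 = 60.0% → the CBT program
High-risk: the CBT program 50/161 = 31.1%, the mentoring program 18/81 = 22.2% → the CBT program
Medium-risk: the CBT program 22/44 = 50.0%, the mentoring program 15/35 = 42.9% → the CBT program
The CBT program has the higher rate in all 3 groups.

the CBT program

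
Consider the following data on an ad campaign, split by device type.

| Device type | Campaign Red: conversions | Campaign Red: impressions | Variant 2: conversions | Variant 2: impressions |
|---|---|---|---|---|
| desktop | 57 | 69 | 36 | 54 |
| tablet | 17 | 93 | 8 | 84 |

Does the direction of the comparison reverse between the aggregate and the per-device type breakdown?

No

Desktop: Campaign Red 57/69 = 82.6%, Variant 2 36/54 = 66.7% → Campaign Red
Tablet: Campaign Red 17/93 = 18.3%, Variant 2 8/84 = 9.5% → Campaign Red
Overall: Campaign Red 74/162 = 45.7%, Variant 2 44/138 = 31.9% → Campaign Red
Campaign Red wins overall and in every device group — no reversal.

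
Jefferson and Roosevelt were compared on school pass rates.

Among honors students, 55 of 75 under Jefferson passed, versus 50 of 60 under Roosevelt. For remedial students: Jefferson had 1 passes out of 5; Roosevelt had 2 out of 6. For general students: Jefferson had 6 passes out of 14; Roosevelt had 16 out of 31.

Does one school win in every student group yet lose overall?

Honors: Jefferson 55/75 = 73.3%, Roosevelt 50/60 = 83.3% → Roosevelt
Remedial: Jefferson 1/5 = 20.0%, Roosevelt 2/6 = 33.3% → Roosevelt
General: Jefferson 6/14 = 42.9%, Roosevelt 16/31 = 51.6% → Roosevelt
Overall: Jefferson 62/94 = 66.0%, Roosevelt 68/97 = 70.1% → Roosevelt
Roosevelt wins overall and in every student group — no reversal.

No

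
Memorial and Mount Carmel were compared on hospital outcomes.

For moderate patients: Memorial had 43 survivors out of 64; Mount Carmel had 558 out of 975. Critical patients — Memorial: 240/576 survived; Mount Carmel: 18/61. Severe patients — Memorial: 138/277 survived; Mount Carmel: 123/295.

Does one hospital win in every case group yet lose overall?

Moderate: Memorial 43/64 = 67.2%, Mount Carmel 558/975 = 57.2% → Memorial
Critical: Memorial 240/576 = 41.7%, Mount Carmel 18/61 = 29.5% → Memorial
Severe: Memorial 138/277 = 49.8%, Mount Carmel 123/295 = 41.7% → Memorial
Overall: Memorial 421/917 = 45.9%, Mount Carmel 699/1331 = 52.5% → Mount Carmel
Memorial wins each case group but Mount Carmel wins overall — the comparison reverses. Memorial's patients skew toward critical, which has a lower base rate.

Yes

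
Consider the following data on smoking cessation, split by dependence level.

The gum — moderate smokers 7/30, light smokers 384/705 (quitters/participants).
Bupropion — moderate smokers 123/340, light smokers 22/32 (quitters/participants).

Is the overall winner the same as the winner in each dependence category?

No

Moderate smokers: the gum 7/30 = 23.3%, bupropion 123/340 = 36.2% → bupropion
Light smokers: the gum 384/705 = 54.5%, bupropion 22/32 = 68.8% → bupropion
Overall: the gum 391/735 = 53.2%, bupropion 145/372 = 39.0% → the gum
Bupropion wins each dependence group but the gum wins overall — the comparison reverses. Bupropion's participants skew toward moderate smokers, which has a lower base rate.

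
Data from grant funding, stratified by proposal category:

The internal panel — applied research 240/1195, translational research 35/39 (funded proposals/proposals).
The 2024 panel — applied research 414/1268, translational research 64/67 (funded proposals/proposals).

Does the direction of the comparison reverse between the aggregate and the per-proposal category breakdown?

Applied research: the internal panel 240/1195 = 20.1%, the 2024 panel 414/1268 = 32.6% → the 2024 panel
Translational research: the internal panel 35/39 = 89.7%, the 2024 panel 64/67 = 95.5% → the 2024 panel
Overall: the internal panel 275/1234 = 22.3%, the 2024 panel 478/1335 = 35.8% → the 2024 panel
The 2024 panel wins overall and in every proposal group — no reversal.

No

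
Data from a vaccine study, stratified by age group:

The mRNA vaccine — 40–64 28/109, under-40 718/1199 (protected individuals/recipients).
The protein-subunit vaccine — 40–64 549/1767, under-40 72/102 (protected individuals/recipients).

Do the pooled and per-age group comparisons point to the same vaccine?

40–64: the mRNA vaccine 28/109 = 25.7%, the protein-subunit vaccine 549/1767 = 31.1% → the protein-subunit vaccine
Under-40: the mRNA vaccine 718/1199 = 59.9%, the protein-subunit vaccine 72/102 = 70.6% → the protein-subunit vaccine
Overall: the mRNA vaccine 746/1308 = 57.0%, the protein-subunit vaccine 621/1869 = 33.2% → the mRNA vaccine
The protein-subunit vaccine wins each age group but the mRNA vaccine wins overall — the comparison reverses. The protein-subunit vaccine's recipients skew toward 40–64, which has a lower base rate.

No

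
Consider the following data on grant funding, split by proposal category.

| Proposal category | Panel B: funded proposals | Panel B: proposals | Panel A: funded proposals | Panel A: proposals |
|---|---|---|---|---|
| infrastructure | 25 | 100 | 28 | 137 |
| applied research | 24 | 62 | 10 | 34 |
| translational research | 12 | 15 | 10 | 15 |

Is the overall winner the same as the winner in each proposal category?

Infrastructure: Panel B 25/100 = 25.0%, Panel A 28/137 = 20.4% → Panel B
Applied research: Panel B 24/62 = 38.7%, Panel A 10/34 = 29.4% → Panel B
Translational research: Panel B 12/15 = 80.0%, Panel A 10/15 = 66.7% → Panel B
Overall: Panel B 61/177 = 34.5%, Panel A 48/186 = 25.8% → Panel B
Panel B wins overall and in every proposal group — no reversal.

Yes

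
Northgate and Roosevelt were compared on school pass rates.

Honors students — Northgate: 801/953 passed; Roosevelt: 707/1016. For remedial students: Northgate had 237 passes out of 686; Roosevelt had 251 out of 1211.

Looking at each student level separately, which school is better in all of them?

Northgate

Honors: Northgate 801/953 = 84.1%, Roosevelt 707/1016 = 69.6% → Northgate
Remedial: Northgate 237/686 = 34.5%, Roosevelt 251/1211 = 20.7% → Northgate
Northgate has the higher rate in both groups.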